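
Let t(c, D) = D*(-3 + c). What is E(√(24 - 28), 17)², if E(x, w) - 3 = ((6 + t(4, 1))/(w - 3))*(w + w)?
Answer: 400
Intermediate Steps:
E(x, w) = 3 + 14*w/(-3 + w) (E(x, w) = 3 + ((6 + 1*(-3 + 4))/(w - 3))*(w + w) = 3 + ((6 + 1*1)/(-3 + w))*(2*w) = 3 + ((6 + 1)/(-3 + w))*(2*w) = 3 + (7/(-3 + w))*(2*w) = 3 + 14*w/(-3 + w))
E(√(24 - 28), 17)² = ((-9 + 17*17)/(-3 + 17))² = ((-9 + 289)/14)² = ((1/14)*280)² = 20² = 400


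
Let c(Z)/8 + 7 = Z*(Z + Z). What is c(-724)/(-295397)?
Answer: -8386760/295397 ≈ -28.391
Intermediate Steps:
c(Z) = -56 + 16*Z**2 (c(Z) = -56 + 8*(Z*(Z + Z)) = -56 + 8*(Z*(2*Z)) = -56 + 8*(2*Z**2) = -56 + 16*Z**2)
c(-724)/(-295397) = (-56 + 16*(-724)**2)/(-295397) = (-56 + 16*524176)*(-1/295397) = (-56 + 8386816)*(-1/295397) = 8386760*(-1/295397) = -8386760/295397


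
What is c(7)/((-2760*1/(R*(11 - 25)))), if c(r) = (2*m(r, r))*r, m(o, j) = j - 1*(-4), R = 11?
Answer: 5929/690 ≈ 8.5928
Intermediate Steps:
m(o, j) = 4 + j (m(o, j) = j + 4 = 4 + j)
c(r) = r*(8 + 2*r) (c(r) = (2*(4 + r))*r = (8 + 2*r)*r = r*(8 + 2*r))
c(7)/((-2760*1/(R*(11 - 25)))) = (2*7*(4 + 7))/((-2760*1/(11*(11 - 25)))) = (2*7*11)/((-2760/(11*(-14)))) = 154/((-2760/(-154))) = 154/((-2760*(-1/154))) = 154/(1380/77) = 154*(77/1380) = 5929/690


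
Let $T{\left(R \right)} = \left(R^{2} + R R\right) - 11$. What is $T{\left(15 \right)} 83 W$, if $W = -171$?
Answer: $-6230727$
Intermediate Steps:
$T{\left(R \right)} = -11 + 2 R^{2}$ ($T{\left(R \right)} = \left(R^{2} + R^{2}\right) - 11 = 2 R^{2} - 11 = -11 + 2 R^{2}$)
$T{\left(15 \right)} 83 W = \left(-11 + 2 \cdot 15^{2}\right) 83 \left(-171\right) = \left(-11 + 2 \cdot 225\right) 83 \left(-171\right) = \left(-11 + 450\right) 83 \left(-171\right) = 439 \cdot 83 \left(-171\right) = 36437 \left(-171\right) = -6230727$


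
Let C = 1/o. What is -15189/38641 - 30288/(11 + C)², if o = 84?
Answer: -8271046426173/33062205625 ≈ -250.17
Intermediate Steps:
C = 1/84 ≈ 0.011905
-15189/38641 - 30288/(11 + C)² = -15189/38641 - 30288/(11 + 1/84)² = -15189*1/38641 - 30288/((925/84)²) = -15189/38641 - 30288/855625/7056 = -15189/38641 - 30288*7056/855625 = -15189/38641 - 213712128/855625 = -8271046426173/33062205625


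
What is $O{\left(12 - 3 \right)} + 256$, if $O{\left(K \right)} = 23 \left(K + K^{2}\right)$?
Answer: $2326$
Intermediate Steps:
$O{\left(K \right)} = 23 K + 23 K^{2}$
$O{\left(12 - 3 \right)} + 256 = 23 \left(12 - 3\right) \left(1 + \left(12 - 3\right)\right) + 256 = 23 \cdot 9 \left(1 + 9\right) + 256 = 23 \cdot 9 \cdot 10 + 256 = 2070 + 256 = 2326$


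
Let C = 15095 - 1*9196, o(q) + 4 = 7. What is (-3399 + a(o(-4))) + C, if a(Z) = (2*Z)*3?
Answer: 2518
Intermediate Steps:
o(q) = 3 (o(q) = -4 + 7 = 3)
C = 5899 (C = 15095 - 9196 = 5899)
a(Z) = 6*Z
(-3399 + a(o(-4))) + C = (-3399 + 6*3) + 5899 = (-3399 + 18) + 5899 = -3381 + 5899 = 2518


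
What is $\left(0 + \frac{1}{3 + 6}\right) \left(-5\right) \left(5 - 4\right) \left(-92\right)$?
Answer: $\frac{460}{9} \approx 51.111$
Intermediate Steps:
$\left(0 + \frac{1}{3 + 6}\right) \left(-5\right) \left(5 - 4\right) \left(-92\right) = \left(0 + \frac{1}{9}\right) \left(-5\right) 1 \left(-92\right) = \frac{1}{9} \left(-5\right) 1 \left(-92\right) = \left(- \frac{5}{9}\right) 1 \left(-92\right) = \left(- \frac{5}{9}\right) \left(-92\right) = \frac{460}{9}$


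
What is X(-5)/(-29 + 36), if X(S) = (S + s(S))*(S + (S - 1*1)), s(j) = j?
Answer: 110/7 ≈ 15.714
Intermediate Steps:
X(S) = 2*S*(-1 + 2*S) (X(S) = (S + S)*(S + (S - 1*1)) = (2*S)*(S + (S - 1)) = (2*S)*(S + (-1 + S)) = (2*S)*(-1 + 2*S) = 2*S*(-1 + 2*S))
X(-5)/(-29 + 36) = (2*(-5)*(-1 + 2*(-5)))/(-29 + 36) = (2*(-5)*(-1 - 10))/7 = (2*(-5)*(-11))*(⅐) = 110*(⅐) = 110/7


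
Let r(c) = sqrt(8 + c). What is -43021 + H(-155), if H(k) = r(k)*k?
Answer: -43021 - 1085*I*sqrt(3) ≈ -43021.0 - 1879.3*I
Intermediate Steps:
H(k) = k*sqrt(8 + k) (H(k) = sqrt(8 + k)*k = k*sqrt(8 + k))
-43021 + H(-155) = -43021 - 155*sqrt(8 - 155) = -43021 - 1085*I*sqrt(3)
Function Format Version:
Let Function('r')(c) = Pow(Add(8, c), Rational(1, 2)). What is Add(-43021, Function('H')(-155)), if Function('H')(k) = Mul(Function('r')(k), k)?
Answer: Add(-43021, Mul(-1085, I, Pow(3, Rational(1, 2)))) ≈ Add(-43021., Mul(-1879.3, I))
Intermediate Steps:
Function('H')(k) = Mul(k, Pow(Add(8, k), Rational(1, 2))) (Function('H')(k) = Mul(Pow(Add(8, k), Rational(1, 2)), k) = Mul(k, Pow(Add(8, k), Rational(1, 2))))
Add(-43021, Function('H')(-155)) = Add(-43021, Mul(-155, Pow(Add(8, -155), Rational(1, 2)))) = Add(-43021, Mul(-155, Pow(-147, Rational(1, 2)))) = Add(-43021, Mul(-155, Mul(7, I, Pow(3, Rational(1, 2))))) = Add(-43021, Mul(-1085, I, Pow(3, Rational(1, 2))))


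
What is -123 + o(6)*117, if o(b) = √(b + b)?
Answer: -123 + 234*√3 ≈ 282.30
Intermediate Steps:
o(b) = √2*√b (o(b) = √(2*b) = √2*√b)
-123 + o(6)*117 = -123 + (√2*√6)*117 = -123 + (2*√3)*117 = -123 + 234*√3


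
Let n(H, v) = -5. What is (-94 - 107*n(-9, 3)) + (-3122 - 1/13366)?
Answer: -35834247/13366 ≈ -2681.0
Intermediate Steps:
(-94 - 107*n(-9, 3)) + (-3122 - 1/13366) = (-94 - 107*(-5)) + (-3122 - 1/13366) = (-94 + 535) + (-3122 - 1*1/13366) = 441 + (-3122 - 1/13366) = 441 - 41728653/13366 = -35834247/13366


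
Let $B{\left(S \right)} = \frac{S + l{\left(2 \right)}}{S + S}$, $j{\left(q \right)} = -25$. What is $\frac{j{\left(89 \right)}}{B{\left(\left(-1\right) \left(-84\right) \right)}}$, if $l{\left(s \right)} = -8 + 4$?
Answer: $- \frac{105}{2} \approx -52.5$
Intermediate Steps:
$l{\left(s \right)} = -4$
$B{\left(S \right)} = \frac{-4 + S}{2 S}$ ($B{\left(S \right)} = \frac{S - 4}{S + S} = \frac{-4 + S}{2 S}$)
$\frac{j{\left(89 \right)}}{B{\left(\left(-1\right) \left(-84\right) \right)}} = - \frac{25}{\frac{1}{2} \frac{1}{\left(-1\right) \left(-84\right)} \left(-4 - -84\right)} = - \frac{25}{\frac{1}{2} \cdot \frac{1}{84} \left(-4 + 84\right)} = - \frac{25}{\frac{1}{2} \cdot \frac{1}{84} \cdot 80} = - \frac{25}{\frac{10}{21}} = \left(-25\right) \frac{21}{10} = - \frac{105}{2}$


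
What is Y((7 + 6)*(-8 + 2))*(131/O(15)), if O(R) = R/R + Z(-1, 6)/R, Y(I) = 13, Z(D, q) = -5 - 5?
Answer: 5109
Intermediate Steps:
Z(D, q) = -10
O(R) = 1 - 10/R (O(R) = R/R - 10/R = 1 - 10/R)
Y((7 + 6)*(-8 + 2))*(131/O(15)) = 13*(131/(((-10 + 15)/15))) = 13*(131/(((1/15)*5))) = 13*(131/(⅓)) = 13*(131*3) = 13*393 = 5109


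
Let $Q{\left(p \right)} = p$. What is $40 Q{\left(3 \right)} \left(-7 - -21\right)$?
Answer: $1680$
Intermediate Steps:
$40 Q{\left(3 \right)} \left(-7 - -21\right) = 40 \cdot 3 \left(-7 - -21\right) = 120 \left(-7 + 21\right) = 120 \cdot 14 = 1680$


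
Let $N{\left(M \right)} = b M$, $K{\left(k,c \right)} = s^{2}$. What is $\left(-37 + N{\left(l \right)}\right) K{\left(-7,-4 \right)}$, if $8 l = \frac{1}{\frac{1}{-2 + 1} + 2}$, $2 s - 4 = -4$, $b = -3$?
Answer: $0$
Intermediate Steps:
$s = 0$ ($s = 2 + \frac{1}{2} \left(-4\right) = 2 - 2 = 0$)
$l = \frac{1}{8}$ ($l = \frac{1}{8 \left(\frac{1}{-2 + 1} + 2\right)} = \frac{1}{8 \left(\frac{1}{-1} + 2\right)} = \frac{1}{8 \left(-1 + 2\right)} = \frac{1}{8 \cdot 1} = \frac{1}{8} \cdot 1 = \frac{1}{8} \approx 0.125$)
$K{\left(k,c \right)} = 0$ ($K{\left(k,c \right)} = 0^{2} = 0$)
$N{\left(M \right)} = - 3 M$
$\left(-37 + N{\left(l \right)}\right) K{\left(-7,-4 \right)} = \left(-37 - \frac{3}{8}\right) 0 = \left(- \frac{299}{8}\right) 0 = 0$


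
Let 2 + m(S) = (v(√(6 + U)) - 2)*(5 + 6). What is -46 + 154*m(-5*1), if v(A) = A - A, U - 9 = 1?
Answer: -3742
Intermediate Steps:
U = 10 (U = 9 + 1 = 10)
v(A) = 0
m(S) = -24 (m(S) = -2 + (0 - 2)*(5 + 6) = -2 - 2*11 = -2 - 22 = -24)
-46 + 154*m(-5*1) = -46 + 154*(-24) = -46 - 3696 = -3742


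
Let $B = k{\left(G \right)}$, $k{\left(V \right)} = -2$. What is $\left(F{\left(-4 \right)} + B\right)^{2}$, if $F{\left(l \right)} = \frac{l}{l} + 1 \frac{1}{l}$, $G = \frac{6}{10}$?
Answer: $\frac{25}{16} \approx 1.5625$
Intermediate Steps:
$G = \frac{3}{5}$ ($G = 6 \cdot \frac{1}{10} = \frac{3}{5} \approx 0.6$)
$B = -2$
$F{\left(l \right)} = 1 + \frac{1}{l}$
$\left(F{\left(-4 \right)} + B\right)^{2} = \left(\frac{1 - 4}{-4} - 2\right)^{2} = \left(\left(- \frac{1}{4}\right) \left(-3\right) - 2\right)^{2} = \left(\frac{3}{4} - 2\right)^{2} = \left(- \frac{5}{4}\right)^{2} = \frac{25}{16}$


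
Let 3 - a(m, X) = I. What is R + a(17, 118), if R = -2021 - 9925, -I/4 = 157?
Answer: -11315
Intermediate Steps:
I = -628 (I = -4*157 = -628)
R = -11946
a(m, X) = 631 (a(m, X) = 3 - 1*(-628) = 3 + 628 = 631)
R + a(17, 118) = -11946 + 631 = -11315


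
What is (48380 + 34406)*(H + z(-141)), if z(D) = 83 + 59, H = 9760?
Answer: 819746972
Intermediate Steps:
z(D) = 142
(48380 + 34406)*(H + z(-141)) = (48380 + 34406)*(9760 + 142) = 82786*9902 = 819746972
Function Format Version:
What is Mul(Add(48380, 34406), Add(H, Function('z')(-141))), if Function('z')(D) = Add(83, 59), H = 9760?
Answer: 819746972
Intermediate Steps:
Function('z')(D) = 142
Mul(Add(48380, 34406), Add(H, Function('z')(-141))) = Mul(Add(48380, 34406), Add(9760, 142)) = Mul(82786, 9902) = 819746972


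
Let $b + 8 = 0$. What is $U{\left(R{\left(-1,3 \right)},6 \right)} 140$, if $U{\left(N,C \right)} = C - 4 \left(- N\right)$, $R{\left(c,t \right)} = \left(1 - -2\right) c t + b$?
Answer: $-8680$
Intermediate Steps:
$b = -8$ ($b = -8 + 0 = -8$)
$R{\left(c,t \right)} = -8 + 3 c t$ ($R{\left(c,t \right)} = \left(1 - -2\right) c t - 8 = \left(1 + 2\right) c t - 8 = 3 c t - 8 = -8 + 3 c t$)
$U{\left(N,C \right)} = C + 4 N$
$U{\left(R{\left(-1,3 \right)},6 \right)} 140 = \left(6 + 4 \left(-8 + 3 \left(-1\right) 3\right)\right) 140 = \left(6 + 4 \left(-8 - 9\right)\right) 140 = \left(6 + 4 \left(-17\right)\right) 140 = \left(6 - 68\right) 140 = \left(-62\right) 140 = -8680$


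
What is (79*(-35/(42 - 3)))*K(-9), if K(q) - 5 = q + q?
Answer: 2765/3 ≈ 921.67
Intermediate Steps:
K(q) = 5 + 2*q (K(q) = 5 + (q + q) = 5 + 2*q)
(79*(-35/(42 - 3)))*K(-9) = (79*(-35/(42 - 3)))*(5 + 2*(-9)) = (79*(-35/39))*(5 - 18) = (79*(-35*1/39))*(-13) = (79*(-35/39))*(-13) = -2765/39*(-13) = 2765/3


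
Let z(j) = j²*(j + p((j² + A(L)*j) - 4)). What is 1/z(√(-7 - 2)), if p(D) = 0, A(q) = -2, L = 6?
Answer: I/27 ≈ 0.037037*I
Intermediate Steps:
z(j) = j³ (z(j) = j²*(j + 0) = j²*j = j³)
1/z(√(-7 - 2)) = 1/((√(-7 - 2))³) = 1/((√(-9))³) = 1/((3*I)³) = 1/(-27*I) = I/27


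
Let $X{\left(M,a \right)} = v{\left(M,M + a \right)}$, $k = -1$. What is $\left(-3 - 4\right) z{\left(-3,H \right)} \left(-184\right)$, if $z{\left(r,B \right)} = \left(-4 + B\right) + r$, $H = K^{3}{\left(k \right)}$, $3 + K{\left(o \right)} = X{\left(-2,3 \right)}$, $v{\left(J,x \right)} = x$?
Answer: $-19320$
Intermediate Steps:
$X{\left(M,a \right)} = M + a$
$K{\left(o \right)} = -2$ ($K{\left(o \right)} = -3 + \left(-2 + 3\right) = -3 + 1 = -2$)
$H = -8$ ($H = \left(-2\right)^{3} = -8$)
$z{\left(r,B \right)} = -4 + B + r$
$\left(-3 - 4\right) z{\left(-3,H \right)} \left(-184\right) = \left(-3 - 4\right) \left(-4 - 8 - 3\right) \left(-184\right) = \left(-7\right) \left(-15\right) \left(-184\right) = 105 \left(-184\right) = -19320$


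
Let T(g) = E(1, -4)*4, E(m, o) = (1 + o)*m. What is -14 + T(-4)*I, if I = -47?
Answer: 550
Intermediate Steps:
E(m, o) = m*(1 + o)
T(g) = -12 (T(g) = (1*(1 - 4))*4 = (1*(-3))*4 = -3*4 = -12)
-14 + T(-4)*I = -14 - 12*(-47) = -14 + 564 = 550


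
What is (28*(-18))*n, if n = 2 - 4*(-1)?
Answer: -3024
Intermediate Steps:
n = 6 (n = 2 + 4 = 6)
(28*(-18))*n = (28*(-18))*6 = -504*6 = -3024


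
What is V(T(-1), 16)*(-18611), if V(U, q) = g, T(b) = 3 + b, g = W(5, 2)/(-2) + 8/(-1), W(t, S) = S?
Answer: 167499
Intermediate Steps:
g = -9 (g = 2/(-2) + 8/(-1) = 2*(-1/2) + 8*(-1) = -1 - 8 = -9)
V(U, q) = -9
V(T(-1), 16)*(-18611) = -9*(-18611) = 167499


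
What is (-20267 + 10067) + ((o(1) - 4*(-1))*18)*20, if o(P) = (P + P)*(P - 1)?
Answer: -8760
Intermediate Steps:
o(P) = 2*P*(-1 + P) (o(P) = (2*P)*(-1 + P) = 2*P*(-1 + P))
(-20267 + 10067) + ((o(1) - 4*(-1))*18)*20 = (-20267 + 10067) + ((2*1*(-1 + 1) - 4*(-1))*18)*20 = -10200 + ((2*1*0 + 4)*18)*20 = -10200 + ((0 + 4)*18)*20 = -10200 + (4*18)*20 = -10200 + 72*20 = -10200 + 1440 = -8760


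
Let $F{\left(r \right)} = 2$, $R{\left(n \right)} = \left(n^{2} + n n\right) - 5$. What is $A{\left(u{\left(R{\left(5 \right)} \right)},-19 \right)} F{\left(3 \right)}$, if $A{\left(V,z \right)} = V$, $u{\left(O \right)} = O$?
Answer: $90$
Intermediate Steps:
$R{\left(n \right)} = -5 + 2 n^{2}$ ($R{\left(n \right)} = \left(n^{2} + n^{2}\right) - 5 = 2 n^{2} - 5 = -5 + 2 n^{2}$)
$A{\left(u{\left(R{\left(5 \right)} \right)},-19 \right)} F{\left(3 \right)} = \left(-5 + 2 \cdot 5^{2}\right) 2 = \left(-5 + 2 \cdot 25\right) 2 = \left(-5 + 50\right) 2 = 45 \cdot 2 = 90$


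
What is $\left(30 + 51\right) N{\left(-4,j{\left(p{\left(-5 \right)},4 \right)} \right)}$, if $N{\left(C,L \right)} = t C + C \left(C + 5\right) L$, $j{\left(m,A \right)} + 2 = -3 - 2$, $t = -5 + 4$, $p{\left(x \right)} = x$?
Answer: $2592$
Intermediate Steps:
$t = -1$
$j{\left(m,A \right)} = -7$ ($j{\left(m,A \right)} = -2 - 5 = -7$)
$N{\left(C,L \right)} = - C + C L \left(5 + C\right)$ ($N{\left(C,L \right)} = - C + C \left(C + 5\right) L = - C + C \left(5 + C\right) L = - C + C L \left(5 + C\right)$)
$\left(30 + 51\right) N{\left(-4,j{\left(p{\left(-5 \right)},4 \right)} \right)} = \left(30 + 51\right) \left(- 4 \left(-1 + 5 \left(-7\right) - -28\right)\right) = 81 \left(- 4 \left(-1 - 35 + 28\right)\right) = 81 \left(\left(-4\right) \left(-8\right)\right) = 81 \cdot 32 = 2592$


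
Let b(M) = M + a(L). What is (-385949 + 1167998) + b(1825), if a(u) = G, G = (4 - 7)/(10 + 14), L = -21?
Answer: 6270991/8 ≈ 7.8387e+5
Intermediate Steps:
G = -⅛ (G = -3/24 = -3*1/24 = -⅛ ≈ -0.12500)
a(u) = -⅛
b(M) = -⅛ + M (b(M) = M - ⅛ = -⅛ + M)
(-385949 + 1167998) + b(1825) = (-385949 + 1167998) + (-⅛ + 1825) = 782049 + 14599/8 = 6270991/8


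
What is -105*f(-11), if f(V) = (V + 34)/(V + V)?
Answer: 2415/22 ≈ 109.77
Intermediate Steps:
f(V) = (34 + V)/(2*V) (f(V) = (34 + V)/((2*V)) = (34 + V)*(1/(2*V)) = (34 + V)/(2*V))
-105*f(-11) = -105*(34 - 11)/(2*(-11)) = -105*(-1)*23/(2*11) = -105*(-23/22) = 2415/22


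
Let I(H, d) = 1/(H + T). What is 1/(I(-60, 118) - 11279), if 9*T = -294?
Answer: -278/3135565 ≈ -8.8660e-5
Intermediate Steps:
T = -98/3 (T = (1/9)*(-294) = -98/3 ≈ -32.667)
I(H, d) = 1/(-98/3 + H) (I(H, d) = 1/(H - 98/3) = 1/(-98/3 + H))
1/(I(-60, 118) - 11279) = 1/(3/(-98 + 3*(-60)) - 11279) = 1/(3/(-98 - 180) - 11279) = 1/(3/(-278) - 11279) = 1/(3*(-1/278) - 11279) = 1/(-3/278 - 11279) = 1/(-3135565/278) = -278/3135565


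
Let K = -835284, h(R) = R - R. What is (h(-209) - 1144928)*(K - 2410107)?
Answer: 3715739026848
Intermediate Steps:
h(R) = 0
(h(-209) - 1144928)*(K - 2410107) = (0 - 1144928)*(-835284 - 2410107) = -1144928*(-3245391) = 3715739026848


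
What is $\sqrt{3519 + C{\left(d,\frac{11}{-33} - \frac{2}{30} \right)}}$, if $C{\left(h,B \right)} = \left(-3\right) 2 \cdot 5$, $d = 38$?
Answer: $\sqrt{3489} \approx 59.068$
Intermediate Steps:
$C{\left(h,B \right)} = -30$ ($C{\left(h,B \right)} = \left(-6\right) 5 = -30$)
$\sqrt{3519 + C{\left(d,\frac{11}{-33} - \frac{2}{30} \right)}} = \sqrt{3519 - 30} = \sqrt{3489}$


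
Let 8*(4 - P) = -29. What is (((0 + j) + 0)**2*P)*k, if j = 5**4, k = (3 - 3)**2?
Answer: 0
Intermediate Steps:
P = 61/8 (P = 4 - 1/8*(-29) = 4 + 29/8 = 61/8 ≈ 7.6250)
k = 0 (k = 0**2 = 0)
j = 625
(((0 + j) + 0)**2*P)*k = (((0 + 625) + 0)**2*(61/8))*0 = ((625 + 0)**2*(61/8))*0 = (625**2*(61/8))*0 = (390625*(61/8))*0 = (23828125/8)*0 = 0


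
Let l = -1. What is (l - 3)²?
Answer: 16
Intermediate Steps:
(l - 3)² = (-1 - 3)² = (-4)² = 16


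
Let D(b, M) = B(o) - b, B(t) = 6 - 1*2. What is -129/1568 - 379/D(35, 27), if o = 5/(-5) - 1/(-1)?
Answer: 590273/48608 ≈ 12.144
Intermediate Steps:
o = 0 (o = 5*(-⅕) - 1*(-1) = -1 + 1 = 0)
B(t) = 4 (B(t) = 6 - 2 = 4)
D(b, M) = 4 - b
-129/1568 - 379/D(35, 27) = -129/1568 - 379/(4 - 1*35) = -129*1/1568 - 379/(4 - 35) = -129/1568 - 379/(-31) = -129/1568 - 379*(-1/31) = -129/1568 + 379/31 = 590273/48608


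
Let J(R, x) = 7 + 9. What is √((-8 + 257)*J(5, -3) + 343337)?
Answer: √347321 ≈ 589.34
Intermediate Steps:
J(R, x) = 16
√((-8 + 257)*J(5, -3) + 343337) = √((-8 + 257)*16 + 343337) = √(249*16 + 343337) = √(3984 + 343337) = √347321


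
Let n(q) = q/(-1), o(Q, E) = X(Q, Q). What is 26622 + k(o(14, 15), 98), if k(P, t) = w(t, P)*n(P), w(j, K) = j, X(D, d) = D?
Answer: 25250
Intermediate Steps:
o(Q, E) = Q
n(q) = -q (n(q) = q*(-1) = -q)
k(P, t) = -P*t (k(P, t) = t*(-P) = -P*t)
26622 + k(o(14, 15), 98) = 26622 - 1*14*98 = 26622 - 1372 = 25250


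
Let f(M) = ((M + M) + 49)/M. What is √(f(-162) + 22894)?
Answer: √7418206/18 ≈ 151.31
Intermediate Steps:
f(M) = (49 + 2*M)/M (f(M) = (2*M + 49)/M = (49 + 2*M)/M)
√(f(-162) + 22894) = √((2 + 49/(-162)) + 22894) = √((2 + 49*(-1/162)) + 22894) = √((2 - 49/162) + 22894) = √(275/162 + 22894) = √(3709103/162) = √7418206/18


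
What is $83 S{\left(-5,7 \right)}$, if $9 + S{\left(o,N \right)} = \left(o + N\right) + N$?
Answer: $0$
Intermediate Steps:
$S{\left(o,N \right)} = -9 + o + 2 N$ ($S{\left(o,N \right)} = -9 + \left(\left(o + N\right) + N\right) = -9 + \left(\left(N + o\right) + N\right) = -9 + \left(o + 2 N\right) = -9 + o + 2 N$)
$83 S{\left(-5,7 \right)} = 83 \left(-9 - 5 + 2 \cdot 7\right) = 83 \left(-9 - 5 + 14\right) = 83 \cdot 0 = 0$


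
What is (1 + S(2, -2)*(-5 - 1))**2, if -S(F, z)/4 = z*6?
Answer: 82369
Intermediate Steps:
S(F, z) = -24*z (S(F, z) = -4*z*6 = -24*z)
(1 + S(2, -2)*(-5 - 1))**2 = (1 + (-24*(-2))*(-5 - 1))**2 = (1 + 48*(-6))**2 = (1 - 288)**2 = (-287)**2 = 82369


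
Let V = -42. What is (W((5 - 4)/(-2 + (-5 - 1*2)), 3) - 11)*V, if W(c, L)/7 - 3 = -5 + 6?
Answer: -714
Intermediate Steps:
W(c, L) = 28 (W(c, L) = 21 + 7*(-5 + 6) = 21 + 7*1 = 21 + 7 = 28)
(W((5 - 4)/(-2 + (-5 - 1*2)), 3) - 11)*V = (28 - 11)*(-42) = 17*(-42) = -714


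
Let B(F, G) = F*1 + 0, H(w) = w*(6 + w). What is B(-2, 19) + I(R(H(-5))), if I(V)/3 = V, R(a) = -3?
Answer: -11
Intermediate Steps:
B(F, G) = F (B(F, G) = F + 0 = F)
I(V) = 3*V
B(-2, 19) + I(R(H(-5))) = -2 + 3*(-3) = -2 - 9 = -11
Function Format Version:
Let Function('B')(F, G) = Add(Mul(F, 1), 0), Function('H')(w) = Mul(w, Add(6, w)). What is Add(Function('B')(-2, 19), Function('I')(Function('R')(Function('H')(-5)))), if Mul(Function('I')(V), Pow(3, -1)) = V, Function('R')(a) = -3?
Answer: -11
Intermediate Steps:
Function('B')(F, G) = F (Function('B')(F, G) = Add(F, 0) = F)
Function('I')(V) = Mul(3, V)
Add(Function('B')(-2, 19), Function('I')(Function('R')(Function('H')(-5)))) = Add(-2, Mul(3, -3)) = Add(-2, -9) = -11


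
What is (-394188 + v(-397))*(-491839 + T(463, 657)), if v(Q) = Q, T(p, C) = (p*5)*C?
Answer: -406073736860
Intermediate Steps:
T(p, C) = 5*C*p (T(p, C) = (5*p)*C = 5*C*p)
(-394188 + v(-397))*(-491839 + T(463, 657)) = (-394188 - 397)*(-491839 + 5*657*463) = -394585*(-491839 + 1520955) = -394585*1029116 = -406073736860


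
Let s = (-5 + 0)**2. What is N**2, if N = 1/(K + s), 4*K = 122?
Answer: 4/12321 ≈ 0.00032465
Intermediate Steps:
K = 61/2 (K = (1/4)*122 = 61/2 ≈ 30.500)
s = 25 (s = (-5)**2 = 25)
N = 2/111 (N = 1/(61/2 + 25) = 1/(111/2) = 2/111 ≈ 0.018018)
N**2 = (2/111)**2 = 4/12321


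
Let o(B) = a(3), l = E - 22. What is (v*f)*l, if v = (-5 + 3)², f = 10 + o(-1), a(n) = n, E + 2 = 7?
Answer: -884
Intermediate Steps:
E = 5 (E = -2 + 7 = 5)
l = -17 (l = 5 - 22 = -17)
o(B) = 3
f = 13 (f = 10 + 3 = 13)
v = 4 (v = (-2)² = 4)
(v*f)*l = (4*13)*(-17) = 52*(-17) = -884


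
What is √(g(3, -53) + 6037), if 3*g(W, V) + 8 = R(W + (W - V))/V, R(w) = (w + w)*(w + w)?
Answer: √150340065/159 ≈ 77.115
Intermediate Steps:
R(w) = 4*w² (R(w) = (2*w)*(2*w) = 4*w²)
g(W, V) = -8/3 + 4*(-V + 2*W)²/(3*V) (g(W, V) = -8/3 + ((4*(W + (W - V))²)/V)/3 = -8/3 + ((4*(-V + 2*W)²)/V)/3 = -8/3 + (4*(-V + 2*W)²/V)/3 = -8/3 + 4*(-V + 2*W)²/(3*V))
√(g(3, -53) + 6037) = √((4/3)*((-53 - 2*3)² - 2*(-53))/(-53) + 6037) = √((4/3)*(-1/53)*((-53 - 6)² + 106) + 6037) = √((4/3)*(-1/53)*((-59)² + 106) + 6037) = √((4/3)*(-1/53)*(3481 + 106) + 6037) = √((4/3)*(-1/53)*3587 + 6037) = √(-14348/159 + 6037) = √(945535/159) = √150340065/159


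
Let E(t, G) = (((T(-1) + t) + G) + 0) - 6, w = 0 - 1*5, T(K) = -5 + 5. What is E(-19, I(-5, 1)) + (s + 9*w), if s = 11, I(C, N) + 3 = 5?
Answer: -57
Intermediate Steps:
I(C, N) = 2 (I(C, N) = -3 + 5 = 2)
T(K) = 0
w = -5 (w = 0 - 5 = -5)
E(t, G) = -6 + G + t (E(t, G) = (((0 + t) + G) + 0) - 6 = ((t + G) + 0) - 6 = ((G + t) + 0) - 6 = (G + t) - 6 = -6 + G + t)
E(-19, I(-5, 1)) + (s + 9*w) = (-6 + 2 - 19) + (11 + 9*(-5)) = -23 + (11 - 45) = -23 - 34 = -57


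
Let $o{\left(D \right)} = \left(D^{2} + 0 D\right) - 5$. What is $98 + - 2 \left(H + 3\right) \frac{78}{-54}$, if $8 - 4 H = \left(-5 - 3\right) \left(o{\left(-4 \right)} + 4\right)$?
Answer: $\frac{1792}{9} \approx 199.11$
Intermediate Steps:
$o{\left(D \right)} = -5 + D^{2}$ ($o{\left(D \right)} = \left(D^{2} + 0\right) - 5 = D^{2} - 5 = -5 + D^{2}$)
$H = 32$ ($H = 2 - \frac{\left(-5 - 3\right) \left(\left(-5 + \left(-4\right)^{2}\right) + 4\right)}{4} = 2 - \frac{\left(-8\right) \left(\left(-5 + 16\right) + 4\right)}{4} = 2 - \frac{\left(-8\right) \left(11 + 4\right)}{4} = 2 - \frac{\left(-8\right) 15}{4} = 2 - -30 = 2 + 30 = 32$)
$98 + - 2 \left(H + 3\right) \frac{78}{-54} = 98 + - 2 \left(32 + 3\right) \frac{78}{-54} = 98 + \left(-2\right) 35 \cdot 78 \left(- \frac{1}{54}\right) = 98 - - \frac{910}{9} = 98 + \frac{910}{9} = \frac{1792}{9}$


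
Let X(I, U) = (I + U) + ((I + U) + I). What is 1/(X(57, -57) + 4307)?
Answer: 1/4364 ≈ 0.00022915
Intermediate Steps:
X(I, U) = 2*U + 3*I (X(I, U) = (I + U) + (U + 2*I) = 2*U + 3*I)
1/(X(57, -57) + 4307) = 1/((2*(-57) + 3*57) + 4307) = 1/((-114 + 171) + 4307) = 1/(57 + 4307) = 1/4364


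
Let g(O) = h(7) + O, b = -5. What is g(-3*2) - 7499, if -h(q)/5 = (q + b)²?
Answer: -7525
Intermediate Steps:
h(q) = -5*(-5 + q)² (h(q) = -5*(q - 5)² = -5*(-5 + q)²)
g(O) = -20 + O (g(O) = -5*(-5 + 7)² + O = -5*2² + O = -5*4 + O = -20 + O)
g(-3*2) - 7499 = (-20 - 3*2) - 7499 = (-20 - 6) - 7499 = -26 - 7499 = -7525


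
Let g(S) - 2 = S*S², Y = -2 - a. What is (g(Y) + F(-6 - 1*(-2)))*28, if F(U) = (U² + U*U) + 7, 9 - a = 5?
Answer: -4900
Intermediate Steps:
a = 4 (a = 9 - 1*5 = 9 - 5 = 4)
Y = -6 (Y = -2 - 1*4 = -2 - 4 = -6)
g(S) = 2 + S³ (g(S) = 2 + S*S² = 2 + S³)
F(U) = 7 + 2*U² (F(U) = (U² + U²) + 7 = 2*U² + 7 = 7 + 2*U²)
(g(Y) + F(-6 - 1*(-2)))*28 = ((2 + (-6)³) + (7 + 2*(-6 - 1*(-2))²))*28 = ((2 - 216) + (7 + 2*(-6 + 2)²))*28 = (-214 + (7 + 2*(-4)²))*28 = (-214 + (7 + 2*16))*28 = (-214 + (7 + 32))*28 = (-214 + 39)*28 = -175*28 = -4900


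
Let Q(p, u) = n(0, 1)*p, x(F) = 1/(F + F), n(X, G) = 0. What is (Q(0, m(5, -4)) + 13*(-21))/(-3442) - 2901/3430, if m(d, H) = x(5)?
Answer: -2262213/2951515 ≈ -0.76646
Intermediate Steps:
x(F) = 1/(2*F)
m(d, H) = ⅒ (m(d, H) = (½)/5 = (½)*(⅕) = ⅒)
Q(p, u) = 0 (Q(p, u) = 0*p = 0)
(Q(0, m(5, -4)) + 13*(-21))/(-3442) - 2901/3430 = (0 + 13*(-21))/(-3442) - 2901/3430 = (0 - 273)*(-1/3442) - 2901*1/3430 = -273*(-1/3442) - 2901/3430 = 273/3442 - 2901/3430 = -2262213/2951515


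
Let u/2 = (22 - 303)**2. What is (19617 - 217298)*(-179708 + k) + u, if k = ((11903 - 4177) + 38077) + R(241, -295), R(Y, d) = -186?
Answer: 26507400893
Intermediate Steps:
u = 157922 (u = 2*(22 - 303)**2 = 2*(-281)**2 = 2*78961 = 157922)
k = 45617 (k = ((11903 - 4177) + 38077) - 186 = (7726 + 38077) - 186 = 45803 - 186 = 45617)
(19617 - 217298)*(-179708 + k) + u = (19617 - 217298)*(-179708 + 45617) + 157922 = -197681*(-134091) + 157922 = 26507242971 + 157922 = 26507400893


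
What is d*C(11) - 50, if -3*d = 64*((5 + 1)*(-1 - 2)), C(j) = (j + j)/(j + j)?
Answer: 334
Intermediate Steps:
C(j) = 1 (C(j) = (2*j)/((2*j)) = (2*j)*(1/(2*j)) = 1)
d = 384 (d = -64*(5 + 1)*(-1 - 2)/3 = -64*6*(-3)/3 = -64*(-18)/3 = -⅓*(-1152) = 384)
d*C(11) - 50 = 384*1 - 50 = 384 - 50 = 334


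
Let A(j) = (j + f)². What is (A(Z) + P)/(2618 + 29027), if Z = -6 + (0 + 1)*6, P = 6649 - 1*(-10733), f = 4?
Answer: 17398/31645 ≈ 0.54979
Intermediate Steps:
P = 17382 (P = 6649 + 10733 = 17382)
Z = 0 (Z = -6 + 1*6 = -6 + 6 = 0)
A(j) = (4 + j)² (A(j) = (j + 4)² = (4 + j)²)
(A(Z) + P)/(2618 + 29027) = ((4 + 0)² + 17382)/(2618 + 29027) = (4² + 17382)/31645 = (16 + 17382)*(1/31645) = 17398*(1/31645) = 17398/31645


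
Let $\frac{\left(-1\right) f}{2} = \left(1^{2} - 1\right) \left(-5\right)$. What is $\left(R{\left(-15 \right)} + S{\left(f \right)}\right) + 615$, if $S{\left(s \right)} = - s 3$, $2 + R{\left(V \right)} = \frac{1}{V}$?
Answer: $\frac{9194}{15} \approx 612.93$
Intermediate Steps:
$R{\left(V \right)} = -2 + \frac{1}{V}$
$f = 0$ ($f = - 2 \left(1^{2} - 1\right) \left(-5\right) = - 2 \left(1 - 1\right) \left(-5\right) = - 2 \cdot 0 \left(-5\right) = \left(-2\right) 0 = 0$)
$S{\left(s \right)} = - 3 s$
$\left(R{\left(-15 \right)} + S{\left(f \right)}\right) + 615 = \left(\left(-2 + \frac{1}{-15}\right) - 0\right) + 615 = \left(\left(-2 - \frac{1}{15}\right) + 0\right) + 615 = \left(- \frac{31}{15} + 0\right) + 615 = - \frac{31}{15} + 615 = \frac{9194}{15}$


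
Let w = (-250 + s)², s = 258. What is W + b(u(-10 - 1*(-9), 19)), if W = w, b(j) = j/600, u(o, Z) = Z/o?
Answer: 38381/600 ≈ 63.968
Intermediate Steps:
w = 64 (w = (-250 + 258)² = 8² = 64)
b(j) = j/600 (b(j) = j*(1/600) = j/600)
W = 64
W + b(u(-10 - 1*(-9), 19)) = 64 + (19/(-10 - 1*(-9)))/600 = 64 + (19/(-10 + 9))/600 = 64 + (19/(-1))/600 = 64 + (19*(-1))/600 = 64 + (1/600)*(-19) = 64 - 19/600 = 38381/600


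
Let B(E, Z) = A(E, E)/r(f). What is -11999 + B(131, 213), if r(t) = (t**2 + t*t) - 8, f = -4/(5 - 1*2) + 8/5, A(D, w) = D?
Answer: -21243707/1768 ≈ -12016.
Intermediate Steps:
f = 4/15 (f = -4/(5 - 2) + 8*(1/5) = -4/3 + 8/5 = 4/15 ≈ 0.26667)
r(t) = -8 + 2*t**2 (r(t) = (t**2 + t**2) - 8 = 2*t**2 - 8 = -8 + 2*t**2)
B(E, Z) = -225*E/1768 (B(E, Z) = E/(-8 + 2*(4/15)**2) = E/(-8 + 2*(16/225)) = E/(-8 + 32/225) = E/(-1768/225) = E*(-225/1768) = -225*E/1768)
-11999 + B(131, 213) = -11999 - 225/1768*131 = -11999 - 29475/1768 = -21243707/1768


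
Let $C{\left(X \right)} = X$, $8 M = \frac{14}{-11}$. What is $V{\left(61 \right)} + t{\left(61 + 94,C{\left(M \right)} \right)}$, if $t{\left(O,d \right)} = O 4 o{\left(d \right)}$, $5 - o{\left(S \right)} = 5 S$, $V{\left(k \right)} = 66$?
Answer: $\frac{40251}{11} \approx 3659.2$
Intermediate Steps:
$M = - \frac{7}{44}$ ($M = \frac{14 \frac{1}{-11}}{8} = \frac{14 \left(- \frac{1}{11}\right)}{8} = \frac{1}{8} \left(- \frac{14}{11}\right) = - \frac{7}{44} \approx -0.15909$)
$o{\left(S \right)} = 5 - 5 S$
$t{\left(O,d \right)} = 4 O \left(5 - 5 d\right)$ ($t{\left(O,d \right)} = O 4 \left(5 - 5 d\right) = 4 O \left(5 - 5 d\right)$)
$V{\left(61 \right)} + t{\left(61 + 94,C{\left(M \right)} \right)} = 66 + 20 \left(61 + 94\right) \left(1 - - \frac{7}{44}\right) = 66 + 20 \cdot 155 \left(1 + \frac{7}{44}\right) = 66 + 20 \cdot 155 \cdot \frac{51}{44} = 66 + \frac{39525}{11} = \frac{40251}{11}$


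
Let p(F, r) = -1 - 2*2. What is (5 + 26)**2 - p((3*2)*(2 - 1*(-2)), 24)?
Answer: 966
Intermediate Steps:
p(F, r) = -5 (p(F, r) = -1 - 4 = -5)
(5 + 26)**2 - p((3*2)*(2 - 1*(-2)), 24) = (5 + 26)**2 - 1*(-5) = 31**2 + 5 = 961 + 5 = 966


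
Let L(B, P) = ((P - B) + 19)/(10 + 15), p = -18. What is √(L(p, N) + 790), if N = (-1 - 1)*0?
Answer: √19787/5 ≈ 28.133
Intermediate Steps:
N = 0 (N = -2*0 = 0)
L(B, P) = 19/25 - B/25 + P/25 (L(B, P) = (19 + P - B)/25 = (19 + P - B)*(1/25) = 19/25 - B/25 + P/25)
√(L(p, N) + 790) = √((19/25 - 1/25*(-18) + (1/25)*0) + 790) = √((19/25 + 18/25 + 0) + 790) = √(37/25 + 790) = √(19787/25) = √19787/5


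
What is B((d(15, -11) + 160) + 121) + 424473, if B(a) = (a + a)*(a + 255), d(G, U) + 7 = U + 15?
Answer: 720821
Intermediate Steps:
d(G, U) = 8 + U (d(G, U) = -7 + (U + 15) = -7 + (15 + U) = 8 + U)
B(a) = 2*a*(255 + a) (B(a) = (2*a)*(255 + a) = 2*a*(255 + a))
B((d(15, -11) + 160) + 121) + 424473 = 2*(((8 - 11) + 160) + 121)*(255 + (((8 - 11) + 160) + 121)) + 424473 = 2*((-3 + 160) + 121)*(255 + ((-3 + 160) + 121)) + 424473 = 2*(157 + 121)*(255 + (157 + 121)) + 424473 = 2*278*(255 + 278) + 424473 = 2*278*533 + 424473 = 296348 + 424473 = 720821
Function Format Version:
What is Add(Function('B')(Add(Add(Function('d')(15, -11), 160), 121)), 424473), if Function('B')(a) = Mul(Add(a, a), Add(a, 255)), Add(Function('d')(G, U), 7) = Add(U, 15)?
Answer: 720821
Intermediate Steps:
Function('d')(G, U) = Add(8, U) (Function('d')(G, U) = Add(-7, Add(U, 15)) = Add(-7, Add(15, U)) = Add(8, U))
Function('B')(a) = Mul(2, a, Add(255, a)) (Function('B')(a) = Mul(Mul(2, a), Add(255, a)) = Mul(2, a, Add(255, a)))
Add(Function('B')(Add(Add(Function('d')(15, -11), 160), 121)), 424473) = Add(Mul(2, Add(Add(Add(8, -11), 160), 121), Add(255, Add(Add(Add(8, -11), 160), 121))), 424473) = Add(Mul(2, Add(Add(-3, 160), 121), Add(255, Add(Add(-3, 160), 121))), 424473) = Add(Mul(2, Add(157, 121), Add(255, Add(157, 121))), 424473) = Add(Mul(2, 278, Add(255, 278)), 424473) = Add(Mul(2, 278, 533), 424473) = Add(296348, 424473) = 720821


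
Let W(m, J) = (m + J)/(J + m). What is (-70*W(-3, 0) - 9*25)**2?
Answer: 87025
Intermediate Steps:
W(m, J) = 1 (W(m, J) = (J + m)/(J + m) = 1)
(-70*W(-3, 0) - 9*25)**2 = (-70*1 - 9*25)**2 = (-70 - 225)**2 = (-295)**2 = 87025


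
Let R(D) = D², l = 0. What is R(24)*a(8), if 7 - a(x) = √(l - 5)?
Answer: 4032 - 576*I*√5 ≈ 4032.0 - 1288.0*I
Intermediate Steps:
a(x) = 7 - I*√5 (a(x) = 7 - √(0 - 5) = 7 - √(-5) = 7 - I*√5)
R(24)*a(8) = 24²*(7 - I*√5) = 576*(7 - I*√5) = 4032 - 576*I*√5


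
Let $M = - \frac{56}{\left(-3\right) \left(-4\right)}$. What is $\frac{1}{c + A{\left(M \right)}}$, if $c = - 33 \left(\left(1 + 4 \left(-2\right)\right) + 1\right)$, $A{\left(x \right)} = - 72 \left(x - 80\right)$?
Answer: $\frac{1}{6294} \approx 0.00015888$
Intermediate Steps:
$M = - \frac{14}{3}$ ($M = - \frac{56}{12} = \left(-56\right) \frac{1}{12} = - \frac{14}{3} \approx -4.6667$)
$A{\left(x \right)} = 5760 - 72 x$ ($A{\left(x \right)} = - 72 \left(-80 + x\right) = 5760 - 72 x$)
$c = 198$ ($c = - 33 \left(\left(1 - 8\right) + 1\right) = - 33 \left(-7 + 1\right) = \left(-33\right) \left(-6\right) = 198$)
$\frac{1}{c + A{\left(M \right)}} = \frac{1}{198 + \left(5760 - -336\right)} = \frac{1}{198 + \left(5760 + 336\right)} = \frac{1}{198 + 6096} = \frac{1}{6294}$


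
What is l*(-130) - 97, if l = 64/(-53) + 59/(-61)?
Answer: 600429/3233 ≈ 185.72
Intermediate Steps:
l = -7031/3233 (l = 64*(-1/53) + 59*(-1/61) = -64/53 - 59/61 = -7031/3233 ≈ -2.1748)
l*(-130) - 97 = -7031/3233*(-130) - 97 = 914030/3233 - 97 = 600429/3233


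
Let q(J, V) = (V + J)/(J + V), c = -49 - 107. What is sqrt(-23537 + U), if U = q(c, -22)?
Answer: 4*I*sqrt(1471) ≈ 153.41*I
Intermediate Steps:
c = -156
q(J, V) = 1 (q(J, V) = (J + V)/(J + V) = 1)
U = 1
sqrt(-23537 + U) = sqrt(-23537 + 1) = sqrt(-23536) = 4*I*sqrt(1471)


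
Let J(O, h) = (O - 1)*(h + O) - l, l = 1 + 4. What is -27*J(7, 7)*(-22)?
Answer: 46926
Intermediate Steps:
l = 5
J(O, h) = -5 + (-1 + O)*(O + h) (J(O, h) = (O - 1)*(h + O) - 1*5 = (-1 + O)*(O + h) - 5 = -5 + (-1 + O)*(O + h))
-27*J(7, 7)*(-22) = -27*(-5 + 7**2 - 1*7 - 1*7 + 7*7)*(-22) = -27*(-5 + 49 - 7 - 7 + 49)*(-22) = -27*79*(-22) = -2133*(-22) = 46926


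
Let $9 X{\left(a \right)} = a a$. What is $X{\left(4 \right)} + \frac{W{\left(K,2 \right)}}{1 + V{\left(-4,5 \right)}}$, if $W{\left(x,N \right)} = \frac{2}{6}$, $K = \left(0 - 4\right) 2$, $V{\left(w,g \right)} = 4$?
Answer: $\frac{83}{45} \approx 1.8444$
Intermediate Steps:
$X{\left(a \right)} = \frac{a^{2}}{9}$ ($X{\left(a \right)} = \frac{a a}{9} = \frac{a^{2}}{9}$)
$K = -8$ ($K = \left(-4\right) 2 = -8$)
$W{\left(x,N \right)} = \frac{1}{3}$ ($W{\left(x,N \right)} = 2 \cdot \frac{1}{6} = \frac{1}{3}$)
$X{\left(4 \right)} + \frac{W{\left(K,2 \right)}}{1 + V{\left(-4,5 \right)}} = \frac{4^{2}}{9} + \frac{1}{1 + 4} \cdot \frac{1}{3} = \frac{1}{9} \cdot 16 + \frac{1}{5} \cdot \frac{1}{3} = \frac{16}{9} + \frac{1}{5} \cdot \frac{1}{3} = \frac{16}{9} + \frac{1}{15} = \frac{83}{45}$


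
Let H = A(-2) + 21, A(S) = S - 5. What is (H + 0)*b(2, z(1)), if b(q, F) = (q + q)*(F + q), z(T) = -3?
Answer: -56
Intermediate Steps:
A(S) = -5 + S
b(q, F) = 2*q*(F + q) (b(q, F) = (2*q)*(F + q) = 2*q*(F + q))
H = 14 (H = (-5 - 2) + 21 = -7 + 21 = 14)
(H + 0)*b(2, z(1)) = (14 + 0)*(2*2*(-3 + 2)) = 14*(2*2*(-1)) = 14*(-4) = -56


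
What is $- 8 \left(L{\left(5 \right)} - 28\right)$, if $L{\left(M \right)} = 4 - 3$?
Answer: $216$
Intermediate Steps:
$L{\left(M \right)} = 1$
$- 8 \left(L{\left(5 \right)} - 28\right) = - 8 \left(1 - 28\right) = \left(-8\right) \left(-27\right) = 216$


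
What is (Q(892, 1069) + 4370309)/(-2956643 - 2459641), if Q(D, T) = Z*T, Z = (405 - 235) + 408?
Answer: -4988191/5416284 ≈ -0.92096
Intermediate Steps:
Z = 578 (Z = 170 + 408 = 578)
Q(D, T) = 578*T
(Q(892, 1069) + 4370309)/(-2956643 - 2459641) = (578*1069 + 4370309)/(-2956643 - 2459641) = (617882 + 4370309)/(-5416284) = 4988191*(-1/5416284) = -4988191/5416284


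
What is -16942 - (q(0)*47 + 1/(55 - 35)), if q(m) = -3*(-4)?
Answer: -350121/20 ≈ -17506.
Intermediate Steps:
q(m) = 12
-16942 - (q(0)*47 + 1/(55 - 35)) = -16942 - (12*47 + 1/(55 - 35)) = -16942 - (564 + 1/20) = -16942 - 1*11281/20 = -16942 - 11281/20 = -350121/20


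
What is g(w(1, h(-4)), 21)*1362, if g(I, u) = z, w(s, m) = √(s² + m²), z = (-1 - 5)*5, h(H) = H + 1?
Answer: -40860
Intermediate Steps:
h(H) = 1 + H
z = -30 (z = -6*5 = -30)
w(s, m) = √(m² + s²)
g(I, u) = -30
g(w(1, h(-4)), 21)*1362 = -30*1362 = -40860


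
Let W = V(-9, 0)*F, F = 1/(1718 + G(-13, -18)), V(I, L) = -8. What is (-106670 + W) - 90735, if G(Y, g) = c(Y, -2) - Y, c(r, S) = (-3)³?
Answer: -42047266/213 ≈ -1.9741e+5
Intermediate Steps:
c(r, S) = -27
G(Y, g) = -27 - Y
F = 1/1704 (F = 1/(1718 + (-27 - 1*(-13))) = 1/(1718 + (-27 + 13)) = 1/(1718 - 14) = 1/1704 ≈ 0.00058685)
W = -1/213 (W = -8*1/1704 = -1/213 ≈ -0.0046948)
(-106670 + W) - 90735 = (-106670 - 1/213) - 90735 = -22720711/213 - 90735 = -42047266/213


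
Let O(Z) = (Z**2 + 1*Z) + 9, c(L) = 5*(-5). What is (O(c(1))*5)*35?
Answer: 106575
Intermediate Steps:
c(L) = -25
O(Z) = 9 + Z + Z**2 (O(Z) = (Z**2 + Z) + 9 = (Z + Z**2) + 9 = 9 + Z + Z**2)
(O(c(1))*5)*35 = ((9 - 25 + (-25)**2)*5)*35 = ((9 - 25 + 625)*5)*35 = (609*5)*35 = 3045*35 = 106575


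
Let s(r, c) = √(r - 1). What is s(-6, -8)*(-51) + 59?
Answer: 59 - 51*I*√7 ≈ 59.0 - 134.93*I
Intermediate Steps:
s(r, c) = √(-1 + r)
s(-6, -8)*(-51) + 59 = √(-1 - 6)*(-51) + 59 = √(-7)*(-51) + 59 = (I*√7)*(-51) + 59 = -51*I*√7 + 59 = 59 - 51*I*√7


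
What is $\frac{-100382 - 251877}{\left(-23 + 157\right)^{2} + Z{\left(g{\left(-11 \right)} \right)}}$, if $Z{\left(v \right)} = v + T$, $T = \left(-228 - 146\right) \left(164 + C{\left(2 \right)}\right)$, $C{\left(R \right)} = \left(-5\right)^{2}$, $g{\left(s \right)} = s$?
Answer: $\frac{352259}{52741} \approx 6.679$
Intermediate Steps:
$C{\left(R \right)} = 25$
$T = -70686$ ($T = \left(-228 - 146\right) \left(164 + 25\right) = \left(-374\right) 189 = -70686$)
$Z{\left(v \right)} = -70686 + v$ ($Z{\left(v \right)} = v - 70686 = -70686 + v$)
$\frac{-100382 - 251877}{\left(-23 + 157\right)^{2} + Z{\left(g{\left(-11 \right)} \right)}} = \frac{-100382 - 251877}{\left(-23 + 157\right)^{2} - 70697} = - \frac{352259}{134^{2} - 70697} = - \frac{352259}{17956 - 70697} = - \frac{352259}{-52741} = \left(-352259\right) \left(- \frac{1}{52741}\right) = \frac{352259}{52741}$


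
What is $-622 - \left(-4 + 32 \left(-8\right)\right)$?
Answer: $-362$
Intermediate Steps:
$-622 - \left(-4 + 32 \left(-8\right)\right) = -622 - \left(-4 - 256\right) = -622 - -260 = -622 + 260 = -362$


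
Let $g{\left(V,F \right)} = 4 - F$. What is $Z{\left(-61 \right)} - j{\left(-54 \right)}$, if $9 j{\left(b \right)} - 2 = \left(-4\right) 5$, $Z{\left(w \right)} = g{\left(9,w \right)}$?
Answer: $67$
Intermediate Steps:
$Z{\left(w \right)} = 4 - w$
$j{\left(b \right)} = -2$ ($j{\left(b \right)} = \frac{2}{9} + \frac{\left(-4\right) 5}{9} = \frac{2}{9} + \frac{1}{9} \left(-20\right) = \frac{2}{9} - \frac{20}{9} = -2$)
$Z{\left(-61 \right)} - j{\left(-54 \right)} = \left(4 - -61\right) - -2 = \left(4 + 61\right) + 2 = 65 + 2 = 67$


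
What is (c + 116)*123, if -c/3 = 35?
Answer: 1353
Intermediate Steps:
c = -105 (c = -3*35 = -105)
(c + 116)*123 = (-105 + 116)*123 = 11*123 = 1353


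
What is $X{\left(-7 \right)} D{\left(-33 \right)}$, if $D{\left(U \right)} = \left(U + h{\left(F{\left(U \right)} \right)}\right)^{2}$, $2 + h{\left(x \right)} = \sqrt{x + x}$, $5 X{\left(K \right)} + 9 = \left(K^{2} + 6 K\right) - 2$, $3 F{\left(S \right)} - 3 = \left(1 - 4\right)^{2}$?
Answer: $- \frac{4932}{5} + 112 \sqrt{2} \approx -828.01$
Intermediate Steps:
$F{\left(S \right)} = 4$ ($F{\left(S \right)} = 1 + \frac{\left(1 - 4\right)^{2}}{3} = 1 + \frac{\left(-3\right)^{2}}{3} = 1 + \frac{1}{3} \cdot 9 = 1 + 3 = 4$)
$X{\left(K \right)} = - \frac{11}{5} + \frac{K^{2}}{5} + \frac{6 K}{5}$ ($X{\left(K \right)} = - \frac{9}{5} + \frac{\left(K^{2} + 6 K\right) - 2}{5} = - \frac{9}{5} + \frac{-2 + K^{2} + 6 K}{5} = - \frac{9}{5} + \left(- \frac{2}{5} + \frac{K^{2}}{5} + \frac{6 K}{5}\right) = - \frac{11}{5} + \frac{K^{2}}{5} + \frac{6 K}{5}$)
$h{\left(x \right)} = -2 + \sqrt{2} \sqrt{x}$ ($h{\left(x \right)} = -2 + \sqrt{x + x} = -2 + \sqrt{2 x} = -2 + \sqrt{2} \sqrt{x}$)
$D{\left(U \right)} = \left(-2 + U + 2 \sqrt{2}\right)^{2}$ ($D{\left(U \right)} = \left(U - \left(2 - \sqrt{2} \sqrt{4}\right)\right)^{2} = \left(U - \left(2 - \sqrt{2} \cdot 2\right)\right)^{2} = \left(U - \left(2 - 2 \sqrt{2}\right)\right)^{2} = \left(-2 + U + 2 \sqrt{2}\right)^{2}$)
$X{\left(-7 \right)} D{\left(-33 \right)} = \left(- \frac{11}{5} + \frac{\left(-7\right)^{2}}{5} + \frac{6}{5} \left(-7\right)\right) \left(-2 - 33 + 2 \sqrt{2}\right)^{2} = \left(- \frac{11}{5} + \frac{1}{5} \cdot 49 - \frac{42}{5}\right) \left(-35 + 2 \sqrt{2}\right)^{2} = \left(- \frac{11}{5} + \frac{49}{5} - \frac{42}{5}\right) \left(-35 + 2 \sqrt{2}\right)^{2} = - \frac{4 \left(-35 + 2 \sqrt{2}\right)^{2}}{5}$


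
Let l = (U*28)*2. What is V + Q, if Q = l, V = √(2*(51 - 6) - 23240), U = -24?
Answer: -1344 + 5*I*√926 ≈ -1344.0 + 152.15*I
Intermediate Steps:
V = 5*I*√926 (V = √(2*45 - 23240) = √(90 - 23240) = √(-23150) = 5*I*√926 ≈ 152.15*I)
l = -1344 (l = -24*28*2 = -672*2 = -1344)
Q = -1344
V + Q = 5*I*√926 - 1344 = -1344 + 5*I*√926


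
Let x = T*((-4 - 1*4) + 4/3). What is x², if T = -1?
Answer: 400/9 ≈ 44.444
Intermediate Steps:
x = 20/3 (x = -((-4 - 1*4) + 4/3) = -((-4 - 4) + 4*(⅓)) = -(-8 + 4/3) = -1*(-20/3) = 20/3 ≈ 6.6667)
x² = (20/3)² = 400/9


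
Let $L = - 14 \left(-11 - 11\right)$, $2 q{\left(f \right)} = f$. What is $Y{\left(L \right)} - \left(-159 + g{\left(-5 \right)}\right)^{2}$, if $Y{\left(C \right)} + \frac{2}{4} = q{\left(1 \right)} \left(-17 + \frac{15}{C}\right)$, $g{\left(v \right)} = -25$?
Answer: $- \frac{20860825}{616} \approx -33865.0$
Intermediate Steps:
$q{\left(f \right)} = \frac{f}{2}$
$L = 308$ ($L = \left(-14\right) \left(-22\right) = 308$)
$Y{\left(C \right)} = -9 + \frac{15}{2 C}$ ($Y{\left(C \right)} = - \frac{1}{2} + \frac{1}{2} \cdot 1 \left(-17 + \frac{15}{C}\right) = - \frac{1}{2} + \frac{-17 + \frac{15}{C}}{2} = - \frac{1}{2} - \left(\frac{17}{2} - \frac{15}{2 C}\right) = -9 + \frac{15}{2 C}$)
$Y{\left(L \right)} - \left(-159 + g{\left(-5 \right)}\right)^{2} = \left(-9 + \frac{15}{2 \cdot 308}\right) - \left(-159 - 25\right)^{2} = \left(-9 + \frac{15}{2} \cdot \frac{1}{308}\right) - \left(-184\right)^{2} = \left(-9 + \frac{15}{616}\right) - 33856 = - \frac{5529}{616} - 33856 = - \frac{20860825}{616}$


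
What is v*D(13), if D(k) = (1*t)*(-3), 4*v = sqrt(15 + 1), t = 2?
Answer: -6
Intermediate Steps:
v = 1 (v = sqrt(15 + 1)/4 = sqrt(16)/4 = (1/4)*4 = 1)
D(k) = -6 (D(k) = (1*2)*(-3) = 2*(-3) = -6)
v*D(13) = 1*(-6) = -6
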